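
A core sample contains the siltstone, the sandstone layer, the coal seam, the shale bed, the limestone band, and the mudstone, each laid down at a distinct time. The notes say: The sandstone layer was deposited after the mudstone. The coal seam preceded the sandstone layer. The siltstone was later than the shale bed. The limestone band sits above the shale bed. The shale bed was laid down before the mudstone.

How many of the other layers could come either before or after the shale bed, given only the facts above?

1

Forced after the shale bed: the limestone band, the mudstone, the sandstone layer, and the siltstone.
That leaves the coal seam with no forced order relative to the shale bed — 1.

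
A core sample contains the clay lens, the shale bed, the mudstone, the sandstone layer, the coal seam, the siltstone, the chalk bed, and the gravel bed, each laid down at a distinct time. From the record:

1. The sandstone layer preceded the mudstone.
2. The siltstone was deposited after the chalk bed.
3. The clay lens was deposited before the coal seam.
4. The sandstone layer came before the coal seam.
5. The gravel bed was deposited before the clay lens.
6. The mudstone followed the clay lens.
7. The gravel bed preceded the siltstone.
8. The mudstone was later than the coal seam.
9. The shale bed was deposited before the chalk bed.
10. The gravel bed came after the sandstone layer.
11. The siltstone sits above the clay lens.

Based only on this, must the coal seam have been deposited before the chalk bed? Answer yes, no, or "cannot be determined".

cannot be determined

No chain of stated constraints runs from the coal seam to the chalk bed, and none runs from the chalk bed to the coal seam either.
So the relative order of the coal seam and the chalk bed is not fixed by the given facts.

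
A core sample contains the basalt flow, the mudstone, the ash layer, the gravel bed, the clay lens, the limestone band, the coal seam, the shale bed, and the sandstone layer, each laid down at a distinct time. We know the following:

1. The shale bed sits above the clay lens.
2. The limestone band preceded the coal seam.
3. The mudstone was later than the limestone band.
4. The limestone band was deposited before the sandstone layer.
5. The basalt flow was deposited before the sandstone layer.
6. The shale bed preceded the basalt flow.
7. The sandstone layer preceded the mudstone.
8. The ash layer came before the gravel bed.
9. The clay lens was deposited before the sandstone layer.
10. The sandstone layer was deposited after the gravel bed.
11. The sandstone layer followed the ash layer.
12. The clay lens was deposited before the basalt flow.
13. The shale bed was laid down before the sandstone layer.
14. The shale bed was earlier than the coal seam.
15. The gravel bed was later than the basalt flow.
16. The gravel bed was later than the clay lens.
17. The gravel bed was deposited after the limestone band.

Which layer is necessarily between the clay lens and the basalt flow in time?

the shale bed

Tracing the constraints gives the clay lens → the shale bed → the basalt flow, so the shale bed sits after the clay lens and before the basalt flow.
No other layer is forced both after the clay lens and before the basalt flow.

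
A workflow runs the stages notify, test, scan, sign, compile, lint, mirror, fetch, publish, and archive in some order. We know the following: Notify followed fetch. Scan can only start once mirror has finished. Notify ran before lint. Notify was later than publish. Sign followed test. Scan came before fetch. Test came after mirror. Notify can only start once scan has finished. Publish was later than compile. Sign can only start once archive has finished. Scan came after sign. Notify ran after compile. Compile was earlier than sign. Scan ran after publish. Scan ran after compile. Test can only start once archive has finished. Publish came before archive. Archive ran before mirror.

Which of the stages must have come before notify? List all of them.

archive, compile, fetch, mirror, publish, scan, sign, test

Directly stated before notify: compile, fetch, publish, and scan.
Archive reaches notify via archive → sign → scan → notify.
Mirror reaches notify via mirror → scan → notify.
Sign reaches notify via sign → scan → notify.
Likewise test reaches notify by chaining the stated constraints.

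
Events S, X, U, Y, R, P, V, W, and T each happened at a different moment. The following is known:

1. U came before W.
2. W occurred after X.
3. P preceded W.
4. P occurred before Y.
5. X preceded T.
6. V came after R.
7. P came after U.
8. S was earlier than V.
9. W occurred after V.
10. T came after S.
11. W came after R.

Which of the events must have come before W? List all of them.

Directly stated before W: P, R, U, V, and X.
S reaches W via S → V → W.

P, R, S, U, V, X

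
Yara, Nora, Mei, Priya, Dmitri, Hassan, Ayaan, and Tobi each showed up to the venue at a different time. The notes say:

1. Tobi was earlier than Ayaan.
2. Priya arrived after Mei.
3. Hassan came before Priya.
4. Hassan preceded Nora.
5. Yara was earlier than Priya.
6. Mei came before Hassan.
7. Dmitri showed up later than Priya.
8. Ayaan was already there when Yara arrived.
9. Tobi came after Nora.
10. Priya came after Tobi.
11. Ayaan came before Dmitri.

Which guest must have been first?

Mei

Mei has a chain of constraints placing them before every other guest, so Mei must be first.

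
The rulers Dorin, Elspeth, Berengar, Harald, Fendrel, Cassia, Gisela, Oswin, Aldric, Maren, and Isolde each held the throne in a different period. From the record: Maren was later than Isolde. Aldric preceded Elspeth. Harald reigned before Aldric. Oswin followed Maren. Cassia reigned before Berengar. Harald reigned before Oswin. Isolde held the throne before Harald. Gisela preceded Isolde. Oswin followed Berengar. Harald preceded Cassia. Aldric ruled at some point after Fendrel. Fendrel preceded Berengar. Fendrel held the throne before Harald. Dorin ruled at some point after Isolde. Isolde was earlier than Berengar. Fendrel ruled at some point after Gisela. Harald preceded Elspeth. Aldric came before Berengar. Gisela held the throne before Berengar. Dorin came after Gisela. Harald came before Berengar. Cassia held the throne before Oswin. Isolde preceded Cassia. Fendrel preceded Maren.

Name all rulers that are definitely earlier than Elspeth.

Directly stated before Elspeth: Aldric and Harald.
Fendrel reaches Elspeth via Fendrel → Aldric → Elspeth.
Gisela reaches Elspeth via Gisela → Fendrel → Aldric → Elspeth.
Isolde reaches Elspeth via Isolde → Harald → Elspeth.

Aldric, Fendrel, Gisela, Harald, Isolde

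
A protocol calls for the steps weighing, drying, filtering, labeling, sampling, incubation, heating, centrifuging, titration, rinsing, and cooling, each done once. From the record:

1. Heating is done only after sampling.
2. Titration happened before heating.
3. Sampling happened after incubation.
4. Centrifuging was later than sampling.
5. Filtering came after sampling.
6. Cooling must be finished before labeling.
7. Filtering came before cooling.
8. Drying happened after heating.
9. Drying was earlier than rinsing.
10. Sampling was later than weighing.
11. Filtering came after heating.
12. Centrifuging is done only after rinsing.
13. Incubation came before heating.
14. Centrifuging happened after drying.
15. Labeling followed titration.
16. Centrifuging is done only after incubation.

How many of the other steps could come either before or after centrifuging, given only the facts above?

3

Forced before centrifuging: drying, heating, incubation, rinsing, sampling, titration, and weighing.
That leaves cooling, filtering, and labeling with no forced order relative to centrifuging — 3.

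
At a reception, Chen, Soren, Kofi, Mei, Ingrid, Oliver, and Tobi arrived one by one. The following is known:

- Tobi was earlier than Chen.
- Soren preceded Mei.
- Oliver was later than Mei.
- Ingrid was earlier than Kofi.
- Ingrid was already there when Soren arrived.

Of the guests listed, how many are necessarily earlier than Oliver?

Directly stated before Oliver: Mei.
Ingrid reaches Oliver via Ingrid → Soren → Mei → Oliver.
Soren reaches Oliver via Soren → Mei → Oliver.
No chain forces Chen (or any of the others) ahead of Oliver.
That's Ingrid, Mei, and Soren — 3 in all.

3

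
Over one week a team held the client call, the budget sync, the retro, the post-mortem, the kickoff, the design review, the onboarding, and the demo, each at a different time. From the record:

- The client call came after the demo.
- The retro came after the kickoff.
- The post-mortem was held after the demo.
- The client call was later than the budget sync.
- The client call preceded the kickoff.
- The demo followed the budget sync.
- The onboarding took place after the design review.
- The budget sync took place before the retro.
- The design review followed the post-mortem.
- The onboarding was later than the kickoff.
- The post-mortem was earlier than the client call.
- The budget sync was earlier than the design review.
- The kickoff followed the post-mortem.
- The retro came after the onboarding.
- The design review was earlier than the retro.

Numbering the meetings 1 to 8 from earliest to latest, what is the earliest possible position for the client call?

The budget sync, the demo, and the post-mortem must all come before the client call — 3 forced predecessors.
Nothing else is forced ahead of the client call, so its earliest slot is position 3 + 1 = 4.

4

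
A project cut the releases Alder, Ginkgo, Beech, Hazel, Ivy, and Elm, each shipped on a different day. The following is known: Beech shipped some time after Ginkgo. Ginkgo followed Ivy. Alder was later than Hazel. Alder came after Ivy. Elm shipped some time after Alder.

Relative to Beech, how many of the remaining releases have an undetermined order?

Forced before Beech: Ginkgo and Ivy.
That leaves Alder, Elm, and Hazel with no forced order relative to Beech — 3.

3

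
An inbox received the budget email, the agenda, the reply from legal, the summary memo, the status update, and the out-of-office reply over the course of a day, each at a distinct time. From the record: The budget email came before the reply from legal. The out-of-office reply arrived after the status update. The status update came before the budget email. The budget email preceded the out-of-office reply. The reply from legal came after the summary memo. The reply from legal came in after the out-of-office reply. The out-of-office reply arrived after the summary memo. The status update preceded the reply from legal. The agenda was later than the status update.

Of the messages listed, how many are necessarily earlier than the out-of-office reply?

3

Directly stated before the out-of-office reply: the budget email, the status update, and the summary memo.
That's the budget email, the status update, and the summary memo — 3 in all.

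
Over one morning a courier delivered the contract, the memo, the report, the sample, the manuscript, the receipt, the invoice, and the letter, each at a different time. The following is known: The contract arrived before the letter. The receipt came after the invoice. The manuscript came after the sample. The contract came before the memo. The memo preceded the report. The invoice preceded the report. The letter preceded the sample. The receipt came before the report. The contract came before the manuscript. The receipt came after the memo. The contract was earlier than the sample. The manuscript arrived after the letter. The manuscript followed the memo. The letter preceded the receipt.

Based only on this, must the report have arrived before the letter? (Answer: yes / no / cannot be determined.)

Tracing the constraints gives the letter → the receipt → the report, so the letter must come before the report.
That means the report cannot be before the letter.

no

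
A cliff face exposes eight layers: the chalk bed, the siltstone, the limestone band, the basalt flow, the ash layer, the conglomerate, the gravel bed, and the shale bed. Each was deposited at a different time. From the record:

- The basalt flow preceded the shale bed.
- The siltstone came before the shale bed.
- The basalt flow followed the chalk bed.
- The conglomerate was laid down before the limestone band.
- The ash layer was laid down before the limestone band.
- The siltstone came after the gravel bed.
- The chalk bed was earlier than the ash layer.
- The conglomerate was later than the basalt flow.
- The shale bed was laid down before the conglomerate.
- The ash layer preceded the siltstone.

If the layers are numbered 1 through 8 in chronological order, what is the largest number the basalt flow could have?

5

The basalt flow must come before the conglomerate, the limestone band, and the shale bed — 3 layers forced after it.
Everything else can be placed before the basalt flow in some valid order, so the basalt flow can sit as late as position 8 − 3 = 5.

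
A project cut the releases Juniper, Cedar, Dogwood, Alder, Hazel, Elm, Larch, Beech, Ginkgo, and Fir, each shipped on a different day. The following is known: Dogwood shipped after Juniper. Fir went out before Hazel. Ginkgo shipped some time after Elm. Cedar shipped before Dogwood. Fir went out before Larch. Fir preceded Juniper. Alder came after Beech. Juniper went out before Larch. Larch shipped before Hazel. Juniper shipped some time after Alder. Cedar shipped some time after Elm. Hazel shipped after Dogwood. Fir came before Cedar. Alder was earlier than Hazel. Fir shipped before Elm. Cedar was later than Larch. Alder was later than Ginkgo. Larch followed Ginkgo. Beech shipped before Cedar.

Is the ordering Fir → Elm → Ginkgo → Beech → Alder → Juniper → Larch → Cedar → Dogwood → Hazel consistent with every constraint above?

Check each stated constraint against the proposed order — e.g. Fir is ahead of Cedar; Fir is ahead of Hazel. Every pair is in the required order; nothing is violated.

yes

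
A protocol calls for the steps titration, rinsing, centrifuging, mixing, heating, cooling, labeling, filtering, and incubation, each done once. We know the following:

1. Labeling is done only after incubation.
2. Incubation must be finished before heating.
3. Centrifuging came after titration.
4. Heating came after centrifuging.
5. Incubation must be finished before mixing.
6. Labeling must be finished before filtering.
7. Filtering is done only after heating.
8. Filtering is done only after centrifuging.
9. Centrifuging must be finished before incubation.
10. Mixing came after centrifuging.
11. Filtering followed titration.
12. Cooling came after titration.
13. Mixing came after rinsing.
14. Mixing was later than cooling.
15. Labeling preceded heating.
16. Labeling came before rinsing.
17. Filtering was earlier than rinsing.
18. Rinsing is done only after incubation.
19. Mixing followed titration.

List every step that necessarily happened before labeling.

Directly stated before labeling: incubation.
Centrifuging reaches labeling via centrifuging → incubation → labeling.
Titration reaches labeling via titration → centrifuging → incubation → labeling.

centrifuging, incubation, titration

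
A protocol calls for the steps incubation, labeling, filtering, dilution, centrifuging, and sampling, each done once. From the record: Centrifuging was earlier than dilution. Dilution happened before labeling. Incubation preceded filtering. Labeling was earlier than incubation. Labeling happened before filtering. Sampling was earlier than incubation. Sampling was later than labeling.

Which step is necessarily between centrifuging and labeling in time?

dilution

Tracing the constraints gives centrifuging → dilution → labeling, so dilution sits after centrifuging and before labeling.
No other step is forced both after centrifuging and before labeling.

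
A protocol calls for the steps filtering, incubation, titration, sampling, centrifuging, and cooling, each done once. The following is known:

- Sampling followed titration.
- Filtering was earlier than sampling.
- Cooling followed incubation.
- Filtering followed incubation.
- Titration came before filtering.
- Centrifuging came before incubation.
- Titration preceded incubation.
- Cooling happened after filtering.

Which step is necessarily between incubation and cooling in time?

filtering

Tracing the constraints gives incubation → filtering → cooling, so filtering sits after incubation and before cooling.
No other step is forced both after incubation and before cooling.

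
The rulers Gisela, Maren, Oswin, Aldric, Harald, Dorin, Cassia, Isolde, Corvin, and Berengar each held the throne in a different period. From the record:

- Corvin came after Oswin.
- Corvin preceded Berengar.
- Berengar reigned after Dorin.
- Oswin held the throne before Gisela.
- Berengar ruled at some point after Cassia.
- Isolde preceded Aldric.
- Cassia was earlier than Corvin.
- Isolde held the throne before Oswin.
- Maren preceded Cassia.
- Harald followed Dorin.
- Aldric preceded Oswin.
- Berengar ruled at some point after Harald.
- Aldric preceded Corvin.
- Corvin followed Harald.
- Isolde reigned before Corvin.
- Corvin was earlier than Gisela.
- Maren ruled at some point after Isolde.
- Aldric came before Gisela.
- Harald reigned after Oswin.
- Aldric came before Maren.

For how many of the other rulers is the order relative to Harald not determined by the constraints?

2

Forced before Harald: Aldric, Dorin, Isolde, and Oswin; forced after Harald: Berengar, Corvin, and Gisela.
That leaves Cassia and Maren with no forced order relative to Harald — 2.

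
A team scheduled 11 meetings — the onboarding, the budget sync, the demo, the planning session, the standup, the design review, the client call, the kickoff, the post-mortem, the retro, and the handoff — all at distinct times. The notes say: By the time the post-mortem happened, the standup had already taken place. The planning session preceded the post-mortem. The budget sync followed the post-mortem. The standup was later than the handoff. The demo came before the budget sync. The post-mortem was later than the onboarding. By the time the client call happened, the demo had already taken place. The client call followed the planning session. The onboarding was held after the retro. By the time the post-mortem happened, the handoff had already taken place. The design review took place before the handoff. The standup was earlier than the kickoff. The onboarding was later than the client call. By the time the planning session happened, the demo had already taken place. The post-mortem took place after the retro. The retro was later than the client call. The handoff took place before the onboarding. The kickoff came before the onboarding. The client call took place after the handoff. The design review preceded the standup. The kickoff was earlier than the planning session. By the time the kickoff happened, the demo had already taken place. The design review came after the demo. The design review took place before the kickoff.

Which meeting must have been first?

the demo

The demo has a chain of constraints placing it before every other meeting, so the demo must be first.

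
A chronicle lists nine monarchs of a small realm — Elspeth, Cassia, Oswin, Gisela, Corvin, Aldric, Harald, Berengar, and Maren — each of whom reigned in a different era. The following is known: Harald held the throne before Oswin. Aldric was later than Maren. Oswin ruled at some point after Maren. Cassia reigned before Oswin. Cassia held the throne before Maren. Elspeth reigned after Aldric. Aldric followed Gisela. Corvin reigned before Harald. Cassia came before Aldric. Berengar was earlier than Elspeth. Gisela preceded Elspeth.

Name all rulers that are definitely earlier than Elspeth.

Directly stated before Elspeth: Aldric, Berengar, and Gisela.
Cassia reaches Elspeth via Cassia → Aldric → Elspeth.
Maren reaches Elspeth via Maren → Aldric → Elspeth.

Aldric, Berengar, Cassia, Gisela, Maren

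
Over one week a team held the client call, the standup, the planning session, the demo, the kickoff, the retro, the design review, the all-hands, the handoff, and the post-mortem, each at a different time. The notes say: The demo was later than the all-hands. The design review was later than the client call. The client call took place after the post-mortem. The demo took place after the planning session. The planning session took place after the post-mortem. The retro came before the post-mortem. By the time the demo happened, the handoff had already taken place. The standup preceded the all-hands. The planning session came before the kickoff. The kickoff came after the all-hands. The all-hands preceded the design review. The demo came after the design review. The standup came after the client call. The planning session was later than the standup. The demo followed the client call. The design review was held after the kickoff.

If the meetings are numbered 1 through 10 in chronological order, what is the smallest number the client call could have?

The post-mortem and the retro must both come before the client call — 2 forced predecessors.
Nothing else is forced ahead of the client call, so its earliest slot is position 2 + 1 = 3.

3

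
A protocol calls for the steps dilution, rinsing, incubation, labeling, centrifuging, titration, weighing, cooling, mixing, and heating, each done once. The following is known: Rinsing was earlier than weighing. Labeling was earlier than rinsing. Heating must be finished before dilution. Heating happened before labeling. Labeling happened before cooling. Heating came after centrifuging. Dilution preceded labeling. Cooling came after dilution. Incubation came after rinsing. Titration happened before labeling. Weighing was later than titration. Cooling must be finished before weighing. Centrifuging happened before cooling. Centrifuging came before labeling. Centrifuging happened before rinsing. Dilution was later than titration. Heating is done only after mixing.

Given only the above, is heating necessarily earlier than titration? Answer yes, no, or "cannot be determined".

cannot be determined

No chain of stated constraints runs from heating to titration, and none runs from titration to heating either.
So the relative order of heating and titration is not fixed by the given facts.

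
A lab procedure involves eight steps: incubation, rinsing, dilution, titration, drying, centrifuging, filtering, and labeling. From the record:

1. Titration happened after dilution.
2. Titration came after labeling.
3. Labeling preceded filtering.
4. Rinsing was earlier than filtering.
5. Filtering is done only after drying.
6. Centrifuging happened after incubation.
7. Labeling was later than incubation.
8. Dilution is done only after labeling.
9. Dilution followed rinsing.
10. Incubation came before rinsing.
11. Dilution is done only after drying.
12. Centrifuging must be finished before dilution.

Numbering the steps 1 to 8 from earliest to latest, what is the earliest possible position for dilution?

Centrifuging, drying, incubation, labeling, and rinsing must all come before dilution — 5 forced predecessors.
Nothing else is forced ahead of dilution, so its earliest slot is position 5 + 1 = 6.

6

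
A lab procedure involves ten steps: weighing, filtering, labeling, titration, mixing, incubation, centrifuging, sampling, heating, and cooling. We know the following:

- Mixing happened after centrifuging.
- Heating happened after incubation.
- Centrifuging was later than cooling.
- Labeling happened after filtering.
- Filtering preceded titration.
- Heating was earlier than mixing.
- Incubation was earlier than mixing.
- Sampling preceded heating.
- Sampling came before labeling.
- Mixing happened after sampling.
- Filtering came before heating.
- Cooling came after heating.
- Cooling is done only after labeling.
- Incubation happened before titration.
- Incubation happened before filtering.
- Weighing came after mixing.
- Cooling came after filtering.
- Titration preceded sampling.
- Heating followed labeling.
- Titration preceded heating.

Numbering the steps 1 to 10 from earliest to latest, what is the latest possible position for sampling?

Sampling must come before centrifuging, cooling, heating, labeling, mixing, and weighing — 6 steps forced after it.
Everything else can be placed before sampling in some valid order, so sampling can sit as late as position 10 − 6 = 4.

4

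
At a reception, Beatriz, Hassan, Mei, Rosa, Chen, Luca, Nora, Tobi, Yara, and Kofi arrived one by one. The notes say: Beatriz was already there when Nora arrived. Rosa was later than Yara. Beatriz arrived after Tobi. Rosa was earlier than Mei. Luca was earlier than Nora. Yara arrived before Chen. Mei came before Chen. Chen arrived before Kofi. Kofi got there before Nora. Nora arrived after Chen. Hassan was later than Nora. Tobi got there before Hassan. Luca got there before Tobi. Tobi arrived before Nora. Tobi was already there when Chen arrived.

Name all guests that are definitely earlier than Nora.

Beatriz, Chen, Kofi, Luca, Mei, Rosa, Tobi, Yara

Directly stated before Nora: Beatriz, Chen, Kofi, Luca, and Tobi.
Mei reaches Nora via Mei → Chen → Nora.
Rosa reaches Nora via Rosa → Mei → Chen → Nora.
Yara reaches Nora via Yara → Chen → Nora.
No chain forces Hassan ahead of Nora.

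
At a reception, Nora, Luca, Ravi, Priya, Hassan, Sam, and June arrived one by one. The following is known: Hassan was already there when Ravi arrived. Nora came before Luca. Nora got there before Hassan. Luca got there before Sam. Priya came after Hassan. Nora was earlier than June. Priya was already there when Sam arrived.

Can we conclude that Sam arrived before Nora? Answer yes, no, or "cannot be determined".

Tracing the constraints gives Nora → Luca → Sam, so Nora must come before Sam.
That means Sam cannot be before Nora.

no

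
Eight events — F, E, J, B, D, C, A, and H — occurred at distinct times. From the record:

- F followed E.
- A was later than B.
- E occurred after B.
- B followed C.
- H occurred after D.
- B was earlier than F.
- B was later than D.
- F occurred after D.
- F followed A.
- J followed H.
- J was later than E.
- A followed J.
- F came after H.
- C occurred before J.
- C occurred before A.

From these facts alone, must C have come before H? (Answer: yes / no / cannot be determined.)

cannot be determined

No chain of stated constraints runs from C to H, and none runs from H to C either.
So the relative order of C and H is not fixed by the given facts.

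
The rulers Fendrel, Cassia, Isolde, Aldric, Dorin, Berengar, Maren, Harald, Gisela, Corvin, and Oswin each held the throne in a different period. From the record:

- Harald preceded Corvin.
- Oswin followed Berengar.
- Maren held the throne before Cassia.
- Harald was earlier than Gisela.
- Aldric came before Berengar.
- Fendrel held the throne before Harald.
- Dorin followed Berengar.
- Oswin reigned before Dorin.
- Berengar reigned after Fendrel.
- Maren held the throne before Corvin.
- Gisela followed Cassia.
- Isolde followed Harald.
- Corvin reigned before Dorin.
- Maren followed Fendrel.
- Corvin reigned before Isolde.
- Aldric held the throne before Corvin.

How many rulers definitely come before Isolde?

Directly stated before Isolde: Corvin and Harald.
Aldric reaches Isolde via Aldric → Corvin → Isolde.
Fendrel reaches Isolde via Fendrel → Harald → Isolde.
Maren reaches Isolde via Maren → Corvin → Isolde.
No chain forces Oswin (or any of the others) ahead of Isolde.
That's Aldric, Corvin, Fendrel, Harald, and Maren — 5 in all.

5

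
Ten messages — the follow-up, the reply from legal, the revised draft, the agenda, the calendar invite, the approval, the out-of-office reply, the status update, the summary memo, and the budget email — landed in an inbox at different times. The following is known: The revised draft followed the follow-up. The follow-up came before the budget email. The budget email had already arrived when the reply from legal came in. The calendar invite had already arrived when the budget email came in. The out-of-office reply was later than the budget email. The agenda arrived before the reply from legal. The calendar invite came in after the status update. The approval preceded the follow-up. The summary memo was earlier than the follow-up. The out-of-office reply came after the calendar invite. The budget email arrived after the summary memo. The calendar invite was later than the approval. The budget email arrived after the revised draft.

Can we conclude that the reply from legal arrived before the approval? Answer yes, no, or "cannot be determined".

Tracing the constraints gives the approval → the follow-up → the budget email → the reply from legal, so the approval must come before the reply from legal.
That means the reply from legal cannot be before the approval.

no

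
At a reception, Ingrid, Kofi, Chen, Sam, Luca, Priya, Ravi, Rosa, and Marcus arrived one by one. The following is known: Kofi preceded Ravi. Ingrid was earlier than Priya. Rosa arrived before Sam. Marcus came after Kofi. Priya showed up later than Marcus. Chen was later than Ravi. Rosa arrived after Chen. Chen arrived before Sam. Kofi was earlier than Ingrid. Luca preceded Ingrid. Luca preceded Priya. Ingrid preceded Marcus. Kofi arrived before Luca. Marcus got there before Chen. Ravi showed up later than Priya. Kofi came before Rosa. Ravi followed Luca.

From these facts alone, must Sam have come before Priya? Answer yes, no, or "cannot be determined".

no

Tracing the constraints gives Priya → Ravi → Chen → Sam, so Priya must come before Sam.
That means Sam cannot be before Priya.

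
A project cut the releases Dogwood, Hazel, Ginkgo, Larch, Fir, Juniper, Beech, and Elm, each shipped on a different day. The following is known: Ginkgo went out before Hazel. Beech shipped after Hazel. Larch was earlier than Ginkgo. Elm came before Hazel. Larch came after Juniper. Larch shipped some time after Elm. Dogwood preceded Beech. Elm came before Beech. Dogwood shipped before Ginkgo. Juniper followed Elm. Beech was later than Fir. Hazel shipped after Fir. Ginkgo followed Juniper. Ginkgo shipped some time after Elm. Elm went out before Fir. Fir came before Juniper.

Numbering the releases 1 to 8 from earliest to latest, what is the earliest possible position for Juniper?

Elm and Fir must both come before Juniper — 2 forced predecessors.
Nothing else is forced ahead of Juniper, so its earliest slot is position 2 + 1 = 3.

3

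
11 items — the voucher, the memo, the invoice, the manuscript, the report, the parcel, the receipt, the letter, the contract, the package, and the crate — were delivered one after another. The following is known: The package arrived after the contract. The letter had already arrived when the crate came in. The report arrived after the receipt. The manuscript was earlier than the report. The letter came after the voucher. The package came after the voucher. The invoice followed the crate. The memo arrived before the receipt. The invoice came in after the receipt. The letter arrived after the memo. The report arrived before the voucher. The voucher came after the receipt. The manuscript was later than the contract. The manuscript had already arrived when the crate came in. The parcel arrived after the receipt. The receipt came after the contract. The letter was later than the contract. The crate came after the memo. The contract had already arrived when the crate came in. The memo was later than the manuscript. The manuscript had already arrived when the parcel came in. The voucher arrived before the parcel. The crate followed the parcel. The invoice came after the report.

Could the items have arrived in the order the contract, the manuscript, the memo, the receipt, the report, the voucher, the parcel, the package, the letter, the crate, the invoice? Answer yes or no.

Check each stated constraint against the proposed order — e.g. the manuscript is ahead of the crate; the contract is ahead of the crate. Every pair is in the required order; nothing is violated.

yes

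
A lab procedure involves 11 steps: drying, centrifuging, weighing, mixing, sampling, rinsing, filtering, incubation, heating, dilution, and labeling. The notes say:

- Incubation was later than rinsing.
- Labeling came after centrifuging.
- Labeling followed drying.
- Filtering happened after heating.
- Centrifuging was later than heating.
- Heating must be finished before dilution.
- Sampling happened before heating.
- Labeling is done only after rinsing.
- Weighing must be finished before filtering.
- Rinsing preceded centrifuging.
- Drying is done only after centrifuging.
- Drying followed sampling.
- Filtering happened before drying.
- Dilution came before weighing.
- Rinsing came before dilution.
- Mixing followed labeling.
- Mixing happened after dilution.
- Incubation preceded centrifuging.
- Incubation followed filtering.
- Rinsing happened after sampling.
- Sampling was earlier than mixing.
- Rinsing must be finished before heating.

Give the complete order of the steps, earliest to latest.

sampling, rinsing, heating, dilution, weighing, filtering, incubation, centrifuging, drying, labeling, mixing

The constraints fix every adjacent pair, so only one ordering works:
sampling → rinsing → heating → dilution → weighing → filtering → incubation → centrifuging → drying → labeling → mixing.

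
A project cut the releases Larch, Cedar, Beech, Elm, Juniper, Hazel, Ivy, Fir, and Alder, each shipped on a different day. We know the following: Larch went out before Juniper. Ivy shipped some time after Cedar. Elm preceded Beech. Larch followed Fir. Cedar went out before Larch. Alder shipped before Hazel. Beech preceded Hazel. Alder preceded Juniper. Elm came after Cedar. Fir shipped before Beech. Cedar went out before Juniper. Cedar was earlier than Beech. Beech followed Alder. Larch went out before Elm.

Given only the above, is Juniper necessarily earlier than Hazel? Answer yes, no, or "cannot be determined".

No chain of stated constraints runs from Juniper to Hazel, and none runs from Hazel to Juniper either.
So the relative order of Juniper and Hazel is not fixed by the given facts.

cannot be determined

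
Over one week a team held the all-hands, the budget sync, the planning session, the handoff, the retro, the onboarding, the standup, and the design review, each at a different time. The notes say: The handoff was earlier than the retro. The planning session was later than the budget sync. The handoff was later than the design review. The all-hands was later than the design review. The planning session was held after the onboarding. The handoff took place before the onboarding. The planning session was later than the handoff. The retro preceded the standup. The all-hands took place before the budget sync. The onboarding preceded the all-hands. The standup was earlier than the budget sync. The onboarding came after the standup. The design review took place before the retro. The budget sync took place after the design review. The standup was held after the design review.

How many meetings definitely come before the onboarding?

Directly stated before the onboarding: the handoff and the standup.
The design review reaches the onboarding via the design review → the handoff → the onboarding.
The retro reaches the onboarding via the retro → the standup → the onboarding.
No chain forces the budget sync (or any of the others) ahead of the onboarding.
That's the design review, the handoff, the retro, and the standup — 4 in all.

4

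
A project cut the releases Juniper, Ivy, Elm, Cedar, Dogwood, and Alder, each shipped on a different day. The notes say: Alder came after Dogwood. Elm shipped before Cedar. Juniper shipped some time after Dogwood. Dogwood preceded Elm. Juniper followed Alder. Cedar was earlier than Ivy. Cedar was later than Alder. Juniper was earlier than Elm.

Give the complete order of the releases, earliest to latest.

The constraints fix every adjacent pair, so only one ordering works:
Dogwood → Alder → Juniper → Elm → Cedar → Ivy.

Dogwood, Alder, Juniper, Elm, Cedar, Ivy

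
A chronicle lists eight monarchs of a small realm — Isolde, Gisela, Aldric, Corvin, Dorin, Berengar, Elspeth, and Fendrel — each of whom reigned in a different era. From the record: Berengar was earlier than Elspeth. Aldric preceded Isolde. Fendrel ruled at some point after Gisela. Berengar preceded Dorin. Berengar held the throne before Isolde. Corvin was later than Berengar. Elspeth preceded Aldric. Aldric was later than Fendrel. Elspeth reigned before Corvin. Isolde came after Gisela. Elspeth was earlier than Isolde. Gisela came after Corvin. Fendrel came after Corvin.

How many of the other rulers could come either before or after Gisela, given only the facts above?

Forced before Gisela: Berengar, Corvin, and Elspeth; forced after Gisela: Aldric, Fendrel, and Isolde.
That leaves Dorin with no forced order relative to Gisela — 1.

1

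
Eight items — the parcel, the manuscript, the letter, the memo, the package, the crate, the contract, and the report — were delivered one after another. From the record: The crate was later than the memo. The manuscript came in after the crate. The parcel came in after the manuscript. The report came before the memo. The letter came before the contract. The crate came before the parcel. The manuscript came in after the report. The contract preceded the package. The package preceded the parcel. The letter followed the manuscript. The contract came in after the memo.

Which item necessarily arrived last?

the parcel

Every other item has a chain of constraints placing it before the parcel, so the parcel is last.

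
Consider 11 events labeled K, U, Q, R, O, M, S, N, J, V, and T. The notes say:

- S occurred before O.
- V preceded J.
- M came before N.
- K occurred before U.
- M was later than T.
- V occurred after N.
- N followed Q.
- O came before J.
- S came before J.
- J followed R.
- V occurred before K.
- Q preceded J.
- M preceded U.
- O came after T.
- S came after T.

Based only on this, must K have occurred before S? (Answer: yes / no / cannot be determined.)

cannot be determined

No chain of stated constraints runs from K to S, and none runs from S to K either.
So the relative order of K and S is not fixed by the given facts.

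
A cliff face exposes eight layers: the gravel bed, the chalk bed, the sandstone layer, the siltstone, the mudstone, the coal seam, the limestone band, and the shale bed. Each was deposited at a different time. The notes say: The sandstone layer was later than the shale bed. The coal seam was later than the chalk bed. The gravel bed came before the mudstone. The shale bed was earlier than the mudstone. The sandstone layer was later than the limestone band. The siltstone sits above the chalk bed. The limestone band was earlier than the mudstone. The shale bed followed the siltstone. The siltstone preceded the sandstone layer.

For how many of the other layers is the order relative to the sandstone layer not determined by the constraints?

Forced before the sandstone layer: the chalk bed, the limestone band, the shale bed, and the siltstone.
That leaves the coal seam, the gravel bed, and the mudstone with no forced order relative to the sandstone layer — 3.

3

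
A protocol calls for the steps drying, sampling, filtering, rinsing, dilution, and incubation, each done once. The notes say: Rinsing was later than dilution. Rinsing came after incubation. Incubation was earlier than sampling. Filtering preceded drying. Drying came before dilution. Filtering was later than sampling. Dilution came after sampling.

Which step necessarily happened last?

Every other step has a chain of constraints placing it before rinsing, so rinsing is last.

rinsing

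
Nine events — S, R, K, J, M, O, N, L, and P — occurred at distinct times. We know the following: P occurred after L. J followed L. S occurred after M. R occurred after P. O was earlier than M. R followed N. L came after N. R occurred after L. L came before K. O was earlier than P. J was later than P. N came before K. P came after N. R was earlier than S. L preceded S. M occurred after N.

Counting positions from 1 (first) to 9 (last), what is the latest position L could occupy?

L must come before J, K, P, R, and S — 5 events forced after it.
Everything else can be placed before L in some valid order, so L can sit as late as position 9 − 5 = 4.

4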